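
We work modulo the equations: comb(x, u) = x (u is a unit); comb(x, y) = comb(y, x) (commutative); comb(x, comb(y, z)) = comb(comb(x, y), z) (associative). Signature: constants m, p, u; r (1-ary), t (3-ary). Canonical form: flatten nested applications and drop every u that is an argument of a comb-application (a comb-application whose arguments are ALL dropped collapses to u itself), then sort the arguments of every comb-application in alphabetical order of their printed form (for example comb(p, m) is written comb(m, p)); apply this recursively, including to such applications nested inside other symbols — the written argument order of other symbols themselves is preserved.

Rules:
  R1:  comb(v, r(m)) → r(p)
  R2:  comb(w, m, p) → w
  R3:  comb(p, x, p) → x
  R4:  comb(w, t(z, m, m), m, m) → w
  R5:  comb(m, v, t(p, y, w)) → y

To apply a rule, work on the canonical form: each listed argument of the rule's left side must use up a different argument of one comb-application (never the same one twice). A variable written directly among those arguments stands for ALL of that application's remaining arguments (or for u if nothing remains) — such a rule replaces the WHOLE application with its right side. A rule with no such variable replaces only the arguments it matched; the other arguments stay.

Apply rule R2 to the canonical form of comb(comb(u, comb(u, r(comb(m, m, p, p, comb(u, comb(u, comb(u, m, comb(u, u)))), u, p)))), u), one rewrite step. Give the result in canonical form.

Answer: r(comb(m, m, p, p))

Derivation:
Canonical form:  r(comb(m, m, m, p, p, p))
Apply R2:  consuming m, p;  w := comb(m, m, p, p)
The variable takes the whole remainder — replace the entire application.
New term:  r(comb(m, m, p, p))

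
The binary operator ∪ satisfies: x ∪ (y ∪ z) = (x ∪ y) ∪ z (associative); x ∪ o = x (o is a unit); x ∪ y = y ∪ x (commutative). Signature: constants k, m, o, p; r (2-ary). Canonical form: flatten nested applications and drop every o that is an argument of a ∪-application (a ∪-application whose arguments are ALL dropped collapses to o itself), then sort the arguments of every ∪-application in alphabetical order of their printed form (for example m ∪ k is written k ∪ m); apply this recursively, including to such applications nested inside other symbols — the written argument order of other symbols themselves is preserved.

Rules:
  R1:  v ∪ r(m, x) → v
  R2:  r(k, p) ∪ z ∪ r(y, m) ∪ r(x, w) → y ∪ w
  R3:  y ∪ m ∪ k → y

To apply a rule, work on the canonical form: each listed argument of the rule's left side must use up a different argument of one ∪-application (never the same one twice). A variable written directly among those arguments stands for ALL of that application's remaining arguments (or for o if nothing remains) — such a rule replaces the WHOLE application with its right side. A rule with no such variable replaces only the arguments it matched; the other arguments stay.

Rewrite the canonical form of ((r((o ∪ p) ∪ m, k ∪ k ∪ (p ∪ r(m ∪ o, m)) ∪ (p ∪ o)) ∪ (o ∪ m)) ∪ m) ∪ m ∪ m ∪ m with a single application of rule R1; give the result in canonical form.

Answer: m ∪ m ∪ m ∪ m ∪ m ∪ r(m ∪ p, k ∪ k ∪ p ∪ p)

Derivation:
Canonical form:  m ∪ m ∪ m ∪ m ∪ m ∪ r(m ∪ p, k ∪ k ∪ p ∪ p ∪ r(m, m))
Match R1:  consume r(m, m);  v := k ∪ k ∪ p ∪ p, x := m
The variable takes the whole remainder — replace the entire application.
Result:  m ∪ m ∪ m ∪ m ∪ m ∪ r(m ∪ p, k ∪ k ∪ p ∪ p)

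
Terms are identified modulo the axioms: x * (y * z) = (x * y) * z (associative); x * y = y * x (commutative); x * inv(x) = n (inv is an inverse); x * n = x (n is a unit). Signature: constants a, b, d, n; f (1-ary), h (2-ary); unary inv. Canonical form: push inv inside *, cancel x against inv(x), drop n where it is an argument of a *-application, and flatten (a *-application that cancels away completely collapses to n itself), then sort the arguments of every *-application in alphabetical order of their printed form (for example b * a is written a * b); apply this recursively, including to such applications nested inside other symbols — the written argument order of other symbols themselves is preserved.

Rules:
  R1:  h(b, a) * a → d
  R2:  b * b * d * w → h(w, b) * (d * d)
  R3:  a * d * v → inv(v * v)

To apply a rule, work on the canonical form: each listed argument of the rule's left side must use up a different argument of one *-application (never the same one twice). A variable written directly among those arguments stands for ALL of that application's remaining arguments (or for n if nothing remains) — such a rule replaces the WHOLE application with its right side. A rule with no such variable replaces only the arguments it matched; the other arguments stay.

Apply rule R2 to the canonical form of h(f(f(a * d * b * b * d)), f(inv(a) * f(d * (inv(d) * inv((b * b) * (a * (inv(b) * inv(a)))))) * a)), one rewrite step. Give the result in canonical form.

Canonical form:  h(f(f(a * b * b * d * d)), f(f(inv(b))))
Apply R2:  consuming b, b, d;  w := a * d
The variable takes the whole remainder — replace the entire application.
Result:  h(f(f(d * d * h(a * d, b))), f(f(inv(b))))

Answer: h(f(f(d * d * h(a * d, b))), f(f(inv(b))))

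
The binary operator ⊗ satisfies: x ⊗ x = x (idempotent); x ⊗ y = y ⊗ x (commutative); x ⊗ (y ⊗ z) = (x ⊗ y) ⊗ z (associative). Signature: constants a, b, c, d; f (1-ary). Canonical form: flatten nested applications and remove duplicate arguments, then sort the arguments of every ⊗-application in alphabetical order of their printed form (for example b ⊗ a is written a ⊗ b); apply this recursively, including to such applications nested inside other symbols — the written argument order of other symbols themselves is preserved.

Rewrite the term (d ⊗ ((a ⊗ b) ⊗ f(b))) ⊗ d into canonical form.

Answer: a ⊗ b ⊗ d ⊗ f(b)

Derivation:
Flatten:  d ⊗ a ⊗ b ⊗ f(b) ⊗ d
Idempotence:  drop duplicate d
Sort:  a ⊗ b ⊗ d ⊗ f(b)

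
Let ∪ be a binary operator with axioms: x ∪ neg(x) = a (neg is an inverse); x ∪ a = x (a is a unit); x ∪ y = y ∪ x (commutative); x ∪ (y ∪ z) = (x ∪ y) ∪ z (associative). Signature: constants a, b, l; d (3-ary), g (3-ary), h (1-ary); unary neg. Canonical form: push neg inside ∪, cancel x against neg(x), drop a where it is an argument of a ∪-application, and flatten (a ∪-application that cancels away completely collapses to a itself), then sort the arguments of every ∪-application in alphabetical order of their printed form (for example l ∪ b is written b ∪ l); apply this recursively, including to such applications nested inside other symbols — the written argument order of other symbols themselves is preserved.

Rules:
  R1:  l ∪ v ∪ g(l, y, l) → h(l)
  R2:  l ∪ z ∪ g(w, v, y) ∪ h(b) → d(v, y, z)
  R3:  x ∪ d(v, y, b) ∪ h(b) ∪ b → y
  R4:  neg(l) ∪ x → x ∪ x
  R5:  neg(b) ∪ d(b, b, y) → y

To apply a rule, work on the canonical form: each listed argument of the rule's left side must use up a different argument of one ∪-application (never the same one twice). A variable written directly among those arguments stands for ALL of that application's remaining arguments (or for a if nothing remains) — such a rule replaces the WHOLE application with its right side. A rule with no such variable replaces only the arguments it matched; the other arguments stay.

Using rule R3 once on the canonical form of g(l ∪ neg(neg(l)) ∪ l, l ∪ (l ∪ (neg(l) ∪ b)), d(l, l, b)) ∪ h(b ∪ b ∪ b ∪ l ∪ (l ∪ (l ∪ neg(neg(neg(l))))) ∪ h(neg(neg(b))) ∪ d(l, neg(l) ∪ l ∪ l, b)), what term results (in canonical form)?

Canonical form:  g(l ∪ l ∪ l, b ∪ l, d(l, l, b)) ∪ h(b ∪ b ∪ b ∪ d(l, l, b) ∪ h(b) ∪ l ∪ l)
Apply R3:  consuming b, d(l, l, b), h(b);  v := l, x := b ∪ b ∪ l ∪ l, y := l
The variable takes the whole remainder — replace the entire application.
Giving:  g(l ∪ l ∪ l, b ∪ l, d(l, l, b)) ∪ h(l)

Answer: g(l ∪ l ∪ l, b ∪ l, d(l, l, b)) ∪ h(l)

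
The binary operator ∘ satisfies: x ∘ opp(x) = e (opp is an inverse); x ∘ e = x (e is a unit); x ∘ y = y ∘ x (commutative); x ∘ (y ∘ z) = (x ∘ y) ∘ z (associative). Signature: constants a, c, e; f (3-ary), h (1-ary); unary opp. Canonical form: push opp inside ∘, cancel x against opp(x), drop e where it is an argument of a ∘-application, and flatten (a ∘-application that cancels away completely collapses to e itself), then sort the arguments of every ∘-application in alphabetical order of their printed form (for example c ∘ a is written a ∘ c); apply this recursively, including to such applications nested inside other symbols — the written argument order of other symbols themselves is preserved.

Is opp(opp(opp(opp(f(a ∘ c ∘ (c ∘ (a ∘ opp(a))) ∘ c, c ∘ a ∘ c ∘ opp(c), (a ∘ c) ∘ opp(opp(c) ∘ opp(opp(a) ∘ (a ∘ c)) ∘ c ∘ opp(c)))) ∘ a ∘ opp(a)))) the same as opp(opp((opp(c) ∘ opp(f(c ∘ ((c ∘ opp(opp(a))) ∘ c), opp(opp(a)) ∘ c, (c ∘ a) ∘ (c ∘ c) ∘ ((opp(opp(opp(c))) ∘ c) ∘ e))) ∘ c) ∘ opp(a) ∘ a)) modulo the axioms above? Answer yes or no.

Left:  opp(opp(opp(opp(f(a ∘ c ∘ (c ∘ (a ∘ opp(a))) ∘ c, c ∘ a ∘ c ∘ opp(c), (a ∘ c) ∘ opp(opp(c) ∘ opp(opp(a) ∘ (a ∘ c)) ∘ c ∘ opp(c)))) ∘ a ∘ opp(a))))
  Push opp inside:  distribute opp over ∘ and collapse double opp
  Cancel:  a cancels
  Collect:  f(a ∘ c ∘ c ∘ c, a ∘ c, a ∘ c ∘ c ∘ c)
Right:  opp(opp((opp(c) ∘ opp(f(c ∘ ((c ∘ opp(opp(a))) ∘ c), opp(opp(a)) ∘ c, (c ∘ a) ∘ (c ∘ c) ∘ ((opp(opp(opp(c))) ∘ c) ∘ e))) ∘ c) ∘ opp(a) ∘ a))
  Push opp inside:  distribute opp over ∘ and collapse double opp
  Cancel:  c cancels; a cancels
  Combine occurrences:  opp(f(a ∘ c ∘ c ∘ c, a ∘ c, a ∘ c ∘ c ∘ c))

Answer: no — f(a ∘ c ∘ c ∘ c, a ∘ c, a ∘ c ∘ c ∘ c) vs opp(f(a ∘ c ∘ c ∘ c, a ∘ c, a ∘ c ∘ c ∘ c))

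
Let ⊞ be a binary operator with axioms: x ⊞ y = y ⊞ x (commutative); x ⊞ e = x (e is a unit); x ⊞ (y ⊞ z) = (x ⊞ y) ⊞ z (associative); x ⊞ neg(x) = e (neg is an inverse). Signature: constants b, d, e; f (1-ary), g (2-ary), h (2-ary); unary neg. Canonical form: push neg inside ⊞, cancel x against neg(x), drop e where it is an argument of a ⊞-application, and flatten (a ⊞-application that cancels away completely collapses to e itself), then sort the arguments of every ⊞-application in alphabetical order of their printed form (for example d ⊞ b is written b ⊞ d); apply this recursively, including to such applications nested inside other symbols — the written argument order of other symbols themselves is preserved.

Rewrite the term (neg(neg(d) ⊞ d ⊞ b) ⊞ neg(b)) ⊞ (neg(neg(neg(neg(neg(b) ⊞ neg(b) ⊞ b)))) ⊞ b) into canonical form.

Answer: neg(b) ⊞ neg(b)

Derivation:
Push neg inside:  distribute neg over ⊞ and collapse double neg
Cancel:  d cancels
Combine occurrences:  neg(b) ⊞ neg(b)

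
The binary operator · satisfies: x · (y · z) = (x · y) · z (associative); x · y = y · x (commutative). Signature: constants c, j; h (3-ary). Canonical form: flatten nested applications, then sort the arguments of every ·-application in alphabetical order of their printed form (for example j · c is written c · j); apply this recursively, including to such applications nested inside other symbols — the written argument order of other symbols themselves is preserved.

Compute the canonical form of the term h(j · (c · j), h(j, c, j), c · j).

Answer: h(c · j · j, h(j, c, j), c · j)

Derivation:
Work inside:  j · (c · j)
Un-nest:  j · c · j
Order the arguments:  c · j · j
Put back:  h(c · j · j, h(j, c, j), c · j)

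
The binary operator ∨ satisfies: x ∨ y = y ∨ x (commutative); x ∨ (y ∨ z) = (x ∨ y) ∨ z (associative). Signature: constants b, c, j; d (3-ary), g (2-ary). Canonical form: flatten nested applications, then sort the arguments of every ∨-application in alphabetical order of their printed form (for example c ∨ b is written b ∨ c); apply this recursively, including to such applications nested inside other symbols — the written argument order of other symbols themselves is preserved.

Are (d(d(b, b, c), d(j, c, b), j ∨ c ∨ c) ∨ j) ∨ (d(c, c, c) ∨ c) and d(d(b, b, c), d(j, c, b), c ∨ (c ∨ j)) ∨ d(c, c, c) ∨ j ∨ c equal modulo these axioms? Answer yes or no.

Left:  (d(d(b, b, c), d(j, c, b), j ∨ c ∨ c) ∨ j) ∨ (d(c, c, c) ∨ c)
  Flatten:  d(d(b, b, c), d(j, c, b), j ∨ c ∨ c) ∨ j ∨ d(c, c, c) ∨ c
  Canonicalize subterm:  d(d(b, b, c), d(j, c, b), j ∨ c ∨ c)  →  d(d(b, b, c), d(j, c, b), c ∨ c ∨ j)
  Sort arguments:  c ∨ d(c, c, c) ∨ d(d(b, b, c), d(j, c, b), c ∨ c ∨ j) ∨ j
Right:  d(d(b, b, c), d(j, c, b), c ∨ (c ∨ j)) ∨ d(c, c, c) ∨ j ∨ c
  Simplify inside:  d(d(b, b, c), d(j, c, b), c ∨ (c ∨ j))  →  d(d(b, b, c), d(j, c, b), c ∨ c ∨ j)
  Sort arguments:  c ∨ d(c, c, c) ∨ d(d(b, b, c), d(j, c, b), c ∨ c ∨ j) ∨ j

Answer: yes — both canonical forms are c ∨ d(c, c, c) ∨ d(d(b, b, c), d(j, c, b), c ∨ c ∨ j) ∨ j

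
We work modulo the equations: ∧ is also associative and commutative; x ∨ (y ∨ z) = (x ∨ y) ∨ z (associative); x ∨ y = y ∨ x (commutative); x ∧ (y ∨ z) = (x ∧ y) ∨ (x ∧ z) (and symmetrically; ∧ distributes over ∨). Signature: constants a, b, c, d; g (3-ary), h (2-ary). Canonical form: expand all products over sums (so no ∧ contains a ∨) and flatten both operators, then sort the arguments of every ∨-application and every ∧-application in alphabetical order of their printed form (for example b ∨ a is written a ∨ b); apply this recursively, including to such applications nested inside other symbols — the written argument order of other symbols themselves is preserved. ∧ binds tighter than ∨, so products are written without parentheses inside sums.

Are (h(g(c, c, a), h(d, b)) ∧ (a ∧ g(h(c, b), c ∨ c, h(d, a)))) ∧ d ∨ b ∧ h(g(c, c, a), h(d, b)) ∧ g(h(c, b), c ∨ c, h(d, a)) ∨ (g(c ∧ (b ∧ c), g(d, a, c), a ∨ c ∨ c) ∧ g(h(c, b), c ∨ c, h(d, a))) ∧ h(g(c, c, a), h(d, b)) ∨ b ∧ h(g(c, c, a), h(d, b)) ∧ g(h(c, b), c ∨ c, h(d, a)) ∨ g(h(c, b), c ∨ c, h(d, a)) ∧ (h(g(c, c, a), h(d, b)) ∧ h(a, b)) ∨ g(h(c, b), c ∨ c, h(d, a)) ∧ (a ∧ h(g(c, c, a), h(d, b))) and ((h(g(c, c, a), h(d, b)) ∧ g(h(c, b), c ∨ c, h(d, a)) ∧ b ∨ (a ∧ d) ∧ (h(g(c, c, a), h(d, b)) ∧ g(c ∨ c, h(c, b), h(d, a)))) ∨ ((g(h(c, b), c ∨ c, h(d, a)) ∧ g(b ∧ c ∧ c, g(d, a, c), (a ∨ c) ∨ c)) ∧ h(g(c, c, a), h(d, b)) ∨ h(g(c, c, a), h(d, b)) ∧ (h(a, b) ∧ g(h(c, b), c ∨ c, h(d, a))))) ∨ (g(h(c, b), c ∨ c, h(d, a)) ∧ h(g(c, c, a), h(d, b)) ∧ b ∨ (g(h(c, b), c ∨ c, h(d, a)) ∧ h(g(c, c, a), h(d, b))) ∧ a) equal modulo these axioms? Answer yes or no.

Left:  (h(g(c, c, a), h(d, b)) ∧ (a ∧ g(h(c, b), c ∨ c, h(d, a)))) ∧ d ∨ b ∧ h(g(c, c, a), h(d, b)) ∧ g(h(c, b), c ∨ c, h(d, a)) ∨ (g(c ∧ (b ∧ c), g(d, a, c), a ∨ c ∨ c) ∧ g(h(c, b), c ∨ c, h(d, a))) ∧ h(g(c, c, a), h(d, b)) ∨ b ∧ h(g(c, c, a), h(d, b)) ∧ g(h(c, b), c ∨ c, h(d, a)) ∨ g(h(c, b), c ∨ c, h(d, a)) ∧ (h(g(c, c, a), h(d, b)) ∧ h(a, b)) ∨ g(h(c, b), c ∨ c, h(d, a)) ∧ (a ∧ h(g(c, c, a), h(d, b)))
  Merge nested applications:  a ∧ d ∧ g(h(c, b), c ∨ c, h(d, a)) ∧ h(g(c, c, a), h(d, b)) ∨ b ∧ g(h(c, b), c ∨ c, h(d, a)) ∧ h(g(c, c, a), h(d, b)) ∨ g(b ∧ c ∧ c, g(d, a, c), a ∨ c ∨ c) ∧ g(h(c, b), c ∨ c, h(d, a)) ∧ h(g(c, c, a), h(d, b)) ∨ b ∧ g(h(c, b), c ∨ c, h(d, a)) ∧ h(g(c, c, a), h(d, b)) ∨ g(h(c, b), c ∨ c, h(d, a)) ∧ h(a, b) ∧ h(g(c, c, a), h(d, b)) ∨ a ∧ g(h(c, b), c ∨ c, h(d, a)) ∧ h(g(c, c, a), h(d, b))
  Order the arguments:  a ∧ d ∧ g(h(c, b), c ∨ c, h(d, a)) ∧ h(g(c, c, a), h(d, b)) ∨ a ∧ g(h(c, b), c ∨ c, h(d, a)) ∧ h(g(c, c, a), h(d, b)) ∨ b ∧ g(h(c, b), c ∨ c, h(d, a)) ∧ h(g(c, c, a), h(d, b)) ∨ b ∧ g(h(c, b), c ∨ c, h(d, a)) ∧ h(g(c, c, a), h(d, b)) ∨ g(b ∧ c ∧ c, g(d, a, c), a ∨ c ∨ c) ∧ g(h(c, b), c ∨ c, h(d, a)) ∧ h(g(c, c, a), h(d, b)) ∨ g(h(c, b), c ∨ c, h(d, a)) ∧ h(a, b) ∧ h(g(c, c, a), h(d, b))
Right:  ((h(g(c, c, a), h(d, b)) ∧ g(h(c, b), c ∨ c, h(d, a)) ∧ b ∨ (a ∧ d) ∧ (h(g(c, c, a), h(d, b)) ∧ g(c ∨ c, h(c, b), h(d, a)))) ∨ ((g(h(c, b), c ∨ c, h(d, a)) ∧ g(b ∧ c ∧ c, g(d, a, c), (a ∨ c) ∨ c)) ∧ h(g(c, c, a), h(d, b)) ∨ h(g(c, c, a), h(d, b)) ∧ (h(a, b) ∧ g(h(c, b), c ∨ c, h(d, a))))) ∨ (g(h(c, b), c ∨ c, h(d, a)) ∧ h(g(c, c, a), h(d, b)) ∧ b ∨ (g(h(c, b), c ∨ c, h(d, a)) ∧ h(g(c, c, a), h(d, b))) ∧ a)
  Merge nested applications:  b ∧ g(h(c, b), c ∨ c, h(d, a)) ∧ h(g(c, c, a), h(d, b)) ∨ a ∧ d ∧ g(c ∨ c, h(c, b), h(d, a)) ∧ h(g(c, c, a), h(d, b)) ∨ g(b ∧ c ∧ c, g(d, a, c), a ∨ c ∨ c) ∧ g(h(c, b), c ∨ c, h(d, a)) ∧ h(g(c, c, a), h(d, b)) ∨ g(h(c, b), c ∨ c, h(d, a)) ∧ h(a, b) ∧ h(g(c, c, a), h(d, b)) ∨ b ∧ g(h(c, b), c ∨ c, h(d, a)) ∧ h(g(c, c, a), h(d, b)) ∨ a ∧ g(h(c, b), c ∨ c, h(d, a)) ∧ h(g(c, c, a), h(d, b))
  Sort arguments:  a ∧ d ∧ g(c ∨ c, h(c, b), h(d, a)) ∧ h(g(c, c, a), h(d, b)) ∨ a ∧ g(h(c, b), c ∨ c, h(d, a)) ∧ h(g(c, c, a), h(d, b)) ∨ b ∧ g(h(c, b), c ∨ c, h(d, a)) ∧ h(g(c, c, a), h(d, b)) ∨ b ∧ g(h(c, b), c ∨ c, h(d, a)) ∧ h(g(c, c, a), h(d, b)) ∨ g(b ∧ c ∧ c, g(d, a, c), a ∨ c ∨ c) ∧ g(h(c, b), c ∨ c, h(d, a)) ∧ h(g(c, c, a), h(d, b)) ∨ g(h(c, b), c ∨ c, h(d, a)) ∧ h(a, b) ∧ h(g(c, c, a), h(d, b))

Answer: no — a ∧ d ∧ g(h(c, b), c ∨ c, h(d, a)) ∧ h(g(c, c, a), h(d, b)) ∨ a ∧ g(h(c, b), c ∨ c, h(d, a)) ∧ h(g(c, c, a), h(d, b)) ∨ b ∧ g(h(c, b), c ∨ c, h(d, a)) ∧ h(g(c, c, a), h(d, b)) ∨ b ∧ g(h(c, b), c ∨ c, h(d, a)) ∧ h(g(c, c, a), h(d, b)) ∨ g(b ∧ c ∧ c, g(d, a, c), a ∨ c ∨ c) ∧ g(h(c, b), c ∨ c, h(d, a)) ∧ h(g(c, c, a), h(d, b)) ∨ g(h(c, b), c ∨ c, h(d, a)) ∧ h(a, b) ∧ h(g(c, c, a), h(d, b)) vs a ∧ d ∧ g(c ∨ c, h(c, b), h(d, a)) ∧ h(g(c, c, a), h(d, b)) ∨ a ∧ g(h(c, b), c ∨ c, h(d, a)) ∧ h(g(c, c, a), h(d, b)) ∨ b ∧ g(h(c, b), c ∨ c, h(d, a)) ∧ h(g(c, c, a), h(d, b)) ∨ b ∧ g(h(c, b), c ∨ c, h(d, a)) ∧ h(g(c, c, a), h(d, b)) ∨ g(b ∧ c ∧ c, g(d, a, c), a ∨ c ∨ c) ∧ g(h(c, b), c ∨ c, h(d, a)) ∧ h(g(c, c, a), h(d, b)) ∨ g(h(c, b), c ∨ c, h(d, a)) ∧ h(a, b) ∧ h(g(c, c, a), h(d, b))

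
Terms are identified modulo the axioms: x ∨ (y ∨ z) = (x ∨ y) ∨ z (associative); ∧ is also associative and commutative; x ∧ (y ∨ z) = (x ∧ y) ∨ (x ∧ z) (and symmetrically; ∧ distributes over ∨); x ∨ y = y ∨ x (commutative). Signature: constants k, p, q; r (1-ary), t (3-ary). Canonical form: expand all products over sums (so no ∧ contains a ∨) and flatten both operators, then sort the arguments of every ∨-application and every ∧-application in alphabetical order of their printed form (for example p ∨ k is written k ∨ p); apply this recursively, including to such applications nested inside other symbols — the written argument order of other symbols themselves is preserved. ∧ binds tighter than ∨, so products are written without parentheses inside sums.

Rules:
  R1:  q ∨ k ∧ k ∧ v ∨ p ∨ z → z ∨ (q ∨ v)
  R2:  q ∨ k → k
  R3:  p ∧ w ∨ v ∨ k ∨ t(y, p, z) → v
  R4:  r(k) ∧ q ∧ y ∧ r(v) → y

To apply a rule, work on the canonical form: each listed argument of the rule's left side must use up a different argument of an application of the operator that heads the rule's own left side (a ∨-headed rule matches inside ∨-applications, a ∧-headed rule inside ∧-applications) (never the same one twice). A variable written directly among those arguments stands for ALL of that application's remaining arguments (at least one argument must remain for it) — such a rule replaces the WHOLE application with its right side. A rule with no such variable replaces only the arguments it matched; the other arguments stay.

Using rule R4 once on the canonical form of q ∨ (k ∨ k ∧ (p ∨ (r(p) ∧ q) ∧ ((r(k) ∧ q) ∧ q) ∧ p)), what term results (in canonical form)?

Answer: k ∨ k ∧ p ∨ k ∧ p ∧ q ∧ q ∨ q

Derivation:
Canonical form:  k ∨ k ∧ p ∨ k ∧ p ∧ q ∧ q ∧ q ∧ r(k) ∧ r(p) ∨ q
Match R4:  consume q, r(k), r(p);  v := p, y := k ∧ p ∧ q ∧ q
The extension variable absorbs all remaining arguments, so the whole application is rewritten.
Giving:  k ∨ k ∧ p ∨ k ∧ p ∧ q ∧ q ∨ q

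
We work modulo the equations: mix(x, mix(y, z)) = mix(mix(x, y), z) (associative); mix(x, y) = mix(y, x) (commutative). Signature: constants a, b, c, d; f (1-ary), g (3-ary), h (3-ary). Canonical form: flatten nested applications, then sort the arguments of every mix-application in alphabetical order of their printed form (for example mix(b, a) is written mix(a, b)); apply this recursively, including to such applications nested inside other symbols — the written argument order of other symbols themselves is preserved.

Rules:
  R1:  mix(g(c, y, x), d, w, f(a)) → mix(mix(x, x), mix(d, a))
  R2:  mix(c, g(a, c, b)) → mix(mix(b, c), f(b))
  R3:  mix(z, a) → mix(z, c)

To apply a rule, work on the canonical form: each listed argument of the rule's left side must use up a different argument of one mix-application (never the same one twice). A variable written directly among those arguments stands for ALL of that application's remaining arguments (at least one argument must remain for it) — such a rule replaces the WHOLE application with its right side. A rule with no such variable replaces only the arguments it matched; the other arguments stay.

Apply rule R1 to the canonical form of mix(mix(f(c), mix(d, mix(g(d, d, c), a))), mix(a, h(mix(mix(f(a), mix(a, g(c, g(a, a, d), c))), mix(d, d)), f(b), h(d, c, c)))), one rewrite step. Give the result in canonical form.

Canonical form:  mix(a, a, d, f(c), g(d, d, c), h(mix(a, d, d, f(a), g(c, g(a, a, d), c)), f(b), h(d, c, c)))
Match R1:  consume d, f(a), g(c, g(a, a, d), c);  w := mix(a, d), x := c, y := g(a, a, d)
The extension variable absorbs all remaining arguments, so the whole application is rewritten.
New term:  mix(a, a, d, f(c), g(d, d, c), h(mix(a, c, c, d), f(b), h(d, c, c)))

Answer: mix(a, a, d, f(c), g(d, d, c), h(mix(a, c, c, d), f(b), h(d, c, c)))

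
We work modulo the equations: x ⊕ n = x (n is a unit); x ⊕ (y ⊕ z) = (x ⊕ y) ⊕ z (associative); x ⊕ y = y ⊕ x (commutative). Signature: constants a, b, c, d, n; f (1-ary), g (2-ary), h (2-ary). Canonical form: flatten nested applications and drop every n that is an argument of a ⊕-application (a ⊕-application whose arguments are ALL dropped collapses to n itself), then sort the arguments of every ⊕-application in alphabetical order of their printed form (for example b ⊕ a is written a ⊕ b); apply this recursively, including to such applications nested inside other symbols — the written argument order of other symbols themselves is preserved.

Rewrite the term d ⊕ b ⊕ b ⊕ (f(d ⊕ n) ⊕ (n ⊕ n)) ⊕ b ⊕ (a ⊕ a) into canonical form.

Answer: a ⊕ a ⊕ b ⊕ b ⊕ b ⊕ d ⊕ f(d)

Derivation:
Un-nest:  d ⊕ b ⊕ b ⊕ f(d ⊕ n) ⊕ n ⊕ n ⊕ b ⊕ a ⊕ a
Inside:  f(d ⊕ n)  →  f(d)
Drop the unit:  drop n (×2)
Sort:  a ⊕ a ⊕ b ⊕ b ⊕ b ⊕ d ⊕ f(d)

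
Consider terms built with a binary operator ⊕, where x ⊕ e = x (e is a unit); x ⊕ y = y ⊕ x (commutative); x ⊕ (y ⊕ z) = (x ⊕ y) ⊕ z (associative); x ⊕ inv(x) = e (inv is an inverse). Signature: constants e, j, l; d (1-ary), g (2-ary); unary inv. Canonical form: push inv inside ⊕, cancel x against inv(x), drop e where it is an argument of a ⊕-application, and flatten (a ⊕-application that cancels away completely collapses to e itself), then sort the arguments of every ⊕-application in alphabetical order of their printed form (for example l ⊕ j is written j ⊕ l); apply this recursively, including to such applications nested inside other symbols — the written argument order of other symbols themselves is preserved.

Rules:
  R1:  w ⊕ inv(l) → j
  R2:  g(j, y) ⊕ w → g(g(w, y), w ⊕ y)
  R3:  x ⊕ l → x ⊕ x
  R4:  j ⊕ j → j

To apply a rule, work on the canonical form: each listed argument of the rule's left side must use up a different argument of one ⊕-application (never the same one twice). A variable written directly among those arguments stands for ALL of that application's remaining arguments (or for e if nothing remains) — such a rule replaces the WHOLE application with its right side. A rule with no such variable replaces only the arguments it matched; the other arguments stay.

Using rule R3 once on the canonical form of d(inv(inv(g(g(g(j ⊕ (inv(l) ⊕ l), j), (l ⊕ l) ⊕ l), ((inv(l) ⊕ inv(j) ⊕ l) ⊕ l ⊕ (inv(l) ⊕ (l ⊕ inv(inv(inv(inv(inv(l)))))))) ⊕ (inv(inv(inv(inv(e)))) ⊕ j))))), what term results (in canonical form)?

Answer: d(g(g(g(j, j), l ⊕ l ⊕ l ⊕ l), e))

Derivation:
Canonical form:  d(g(g(g(j, j), l ⊕ l ⊕ l), e))
Match R3:  consume l;  x := l ⊕ l
The variable takes the whole remainder — replace the entire application.
Result:  d(g(g(g(j, j), l ⊕ l ⊕ l ⊕ l), e))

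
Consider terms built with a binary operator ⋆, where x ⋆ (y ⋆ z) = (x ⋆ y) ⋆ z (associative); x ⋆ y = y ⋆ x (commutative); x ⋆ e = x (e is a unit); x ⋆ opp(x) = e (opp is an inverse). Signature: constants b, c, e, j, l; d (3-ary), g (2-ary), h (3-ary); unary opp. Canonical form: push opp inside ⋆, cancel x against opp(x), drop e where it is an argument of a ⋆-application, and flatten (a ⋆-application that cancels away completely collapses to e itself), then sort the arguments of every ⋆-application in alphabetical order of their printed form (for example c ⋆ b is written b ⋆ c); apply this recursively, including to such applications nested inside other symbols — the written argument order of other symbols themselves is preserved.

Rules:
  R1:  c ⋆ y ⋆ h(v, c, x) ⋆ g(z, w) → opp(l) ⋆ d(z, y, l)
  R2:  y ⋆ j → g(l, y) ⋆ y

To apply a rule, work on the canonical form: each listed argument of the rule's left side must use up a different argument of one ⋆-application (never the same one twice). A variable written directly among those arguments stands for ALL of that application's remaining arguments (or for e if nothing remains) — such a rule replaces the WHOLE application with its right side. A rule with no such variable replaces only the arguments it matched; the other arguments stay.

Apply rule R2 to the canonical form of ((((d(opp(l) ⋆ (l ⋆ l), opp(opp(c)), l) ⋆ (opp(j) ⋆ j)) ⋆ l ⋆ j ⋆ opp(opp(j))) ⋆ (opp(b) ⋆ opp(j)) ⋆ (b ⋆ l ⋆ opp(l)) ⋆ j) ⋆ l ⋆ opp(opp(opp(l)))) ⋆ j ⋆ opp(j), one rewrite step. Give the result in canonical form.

Answer: d(l, c, l) ⋆ g(l, d(l, c, l) ⋆ j ⋆ l) ⋆ j ⋆ l

Derivation:
Canonical form:  d(l, c, l) ⋆ j ⋆ j ⋆ l
Apply R2:  consuming j;  y := d(l, c, l) ⋆ j ⋆ l
Every leftover argument binds to the variable; the entire application is replaced.
Giving:  d(l, c, l) ⋆ g(l, d(l, c, l) ⋆ j ⋆ l) ⋆ j ⋆ l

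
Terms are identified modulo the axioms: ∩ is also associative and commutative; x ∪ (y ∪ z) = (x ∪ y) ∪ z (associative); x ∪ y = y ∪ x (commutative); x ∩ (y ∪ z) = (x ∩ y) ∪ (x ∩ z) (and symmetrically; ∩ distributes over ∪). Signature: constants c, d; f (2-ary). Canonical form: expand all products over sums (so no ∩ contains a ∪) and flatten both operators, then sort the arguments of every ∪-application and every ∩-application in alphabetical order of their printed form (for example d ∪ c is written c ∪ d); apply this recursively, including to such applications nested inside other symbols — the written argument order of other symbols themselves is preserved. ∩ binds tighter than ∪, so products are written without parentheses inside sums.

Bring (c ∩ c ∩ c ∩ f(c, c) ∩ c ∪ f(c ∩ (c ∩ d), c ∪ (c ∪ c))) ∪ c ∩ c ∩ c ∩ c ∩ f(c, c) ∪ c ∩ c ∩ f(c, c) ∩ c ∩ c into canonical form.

Answer: c ∩ c ∩ c ∩ c ∩ f(c, c) ∪ c ∩ c ∩ c ∩ c ∩ f(c, c) ∪ c ∩ c ∩ c ∩ c ∩ f(c, c) ∪ f(c ∩ c ∩ d, c ∪ c ∪ c)

Derivation:
Merge nested applications:  c ∩ c ∩ c ∩ c ∩ f(c, c) ∪ f(c ∩ c ∩ d, c ∪ c ∪ c) ∪ c ∩ c ∩ c ∩ c ∩ f(c, c) ∪ c ∩ c ∩ c ∩ c ∩ f(c, c)
Sort:  c ∩ c ∩ c ∩ c ∩ f(c, c) ∪ c ∩ c ∩ c ∩ c ∩ f(c, c) ∪ c ∩ c ∩ c ∩ c ∩ f(c, c) ∪ f(c ∩ c ∩ d, c ∪ c ∪ c)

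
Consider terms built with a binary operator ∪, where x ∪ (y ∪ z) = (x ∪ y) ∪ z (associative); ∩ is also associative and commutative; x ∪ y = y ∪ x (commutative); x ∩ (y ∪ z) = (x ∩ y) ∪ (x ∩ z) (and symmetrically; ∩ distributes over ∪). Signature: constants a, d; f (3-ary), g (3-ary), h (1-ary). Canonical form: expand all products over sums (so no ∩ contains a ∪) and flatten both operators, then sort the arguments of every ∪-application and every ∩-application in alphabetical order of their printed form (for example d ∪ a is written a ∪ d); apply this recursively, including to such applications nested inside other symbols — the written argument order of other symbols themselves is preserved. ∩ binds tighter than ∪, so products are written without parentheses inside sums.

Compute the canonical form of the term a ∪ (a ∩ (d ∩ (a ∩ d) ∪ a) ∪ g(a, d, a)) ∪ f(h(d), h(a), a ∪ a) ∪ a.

Distribute:  a ∪ a ∩ a ∩ d ∩ d ∪ a ∩ a ∪ g(a, d, a) ∪ f(h(d), h(a), a ∪ a) ∪ a
Sort arguments:  a ∪ a ∪ a ∩ a ∪ a ∩ a ∩ d ∩ d ∪ f(h(d), h(a), a ∪ a) ∪ g(a, d, a)

Answer: a ∪ a ∪ a ∩ a ∪ a ∩ a ∩ d ∩ d ∪ f(h(d), h(a), a ∪ a) ∪ g(a, d, a)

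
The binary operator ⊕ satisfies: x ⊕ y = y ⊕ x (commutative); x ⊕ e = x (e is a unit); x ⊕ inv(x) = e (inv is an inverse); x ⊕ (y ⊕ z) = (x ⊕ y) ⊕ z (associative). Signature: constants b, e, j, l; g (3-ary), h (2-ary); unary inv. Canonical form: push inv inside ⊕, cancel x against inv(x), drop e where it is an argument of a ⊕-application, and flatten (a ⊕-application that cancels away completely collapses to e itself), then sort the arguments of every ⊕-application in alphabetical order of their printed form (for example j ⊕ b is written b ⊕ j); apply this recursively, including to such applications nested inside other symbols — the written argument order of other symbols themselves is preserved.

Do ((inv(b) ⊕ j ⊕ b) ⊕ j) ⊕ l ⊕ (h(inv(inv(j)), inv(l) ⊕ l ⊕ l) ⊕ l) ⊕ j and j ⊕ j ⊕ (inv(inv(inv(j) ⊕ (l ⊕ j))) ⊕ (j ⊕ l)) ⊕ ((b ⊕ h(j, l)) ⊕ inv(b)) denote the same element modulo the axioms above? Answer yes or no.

Answer: yes — both canonical forms are h(j, l) ⊕ j ⊕ j ⊕ j ⊕ l ⊕ l

Derivation:
Left:  ((inv(b) ⊕ j ⊕ b) ⊕ j) ⊕ l ⊕ (h(inv(inv(j)), inv(l) ⊕ l ⊕ l) ⊕ l) ⊕ j
  Push inv inside:  distribute inv over ⊕ and collapse double inv
  Inverses cancel:  b cancels
  Combine occurrences:  j ⊕ j ⊕ j ⊕ l ⊕ l ⊕ h(j, l)
  Order the arguments:  h(j, l) ⊕ j ⊕ j ⊕ j ⊕ l ⊕ l
Right:  j ⊕ j ⊕ (inv(inv(inv(j) ⊕ (l ⊕ j))) ⊕ (j ⊕ l)) ⊕ ((b ⊕ h(j, l)) ⊕ inv(b))
  Push inv inside:  distribute inv over ⊕ and collapse double inv
  Cancel:  b cancels
  Collect:  j ⊕ j ⊕ j ⊕ l ⊕ l ⊕ h(j, l)
  Sort arguments:  h(j, l) ⊕ j ⊕ j ⊕ j ⊕ l ⊕ l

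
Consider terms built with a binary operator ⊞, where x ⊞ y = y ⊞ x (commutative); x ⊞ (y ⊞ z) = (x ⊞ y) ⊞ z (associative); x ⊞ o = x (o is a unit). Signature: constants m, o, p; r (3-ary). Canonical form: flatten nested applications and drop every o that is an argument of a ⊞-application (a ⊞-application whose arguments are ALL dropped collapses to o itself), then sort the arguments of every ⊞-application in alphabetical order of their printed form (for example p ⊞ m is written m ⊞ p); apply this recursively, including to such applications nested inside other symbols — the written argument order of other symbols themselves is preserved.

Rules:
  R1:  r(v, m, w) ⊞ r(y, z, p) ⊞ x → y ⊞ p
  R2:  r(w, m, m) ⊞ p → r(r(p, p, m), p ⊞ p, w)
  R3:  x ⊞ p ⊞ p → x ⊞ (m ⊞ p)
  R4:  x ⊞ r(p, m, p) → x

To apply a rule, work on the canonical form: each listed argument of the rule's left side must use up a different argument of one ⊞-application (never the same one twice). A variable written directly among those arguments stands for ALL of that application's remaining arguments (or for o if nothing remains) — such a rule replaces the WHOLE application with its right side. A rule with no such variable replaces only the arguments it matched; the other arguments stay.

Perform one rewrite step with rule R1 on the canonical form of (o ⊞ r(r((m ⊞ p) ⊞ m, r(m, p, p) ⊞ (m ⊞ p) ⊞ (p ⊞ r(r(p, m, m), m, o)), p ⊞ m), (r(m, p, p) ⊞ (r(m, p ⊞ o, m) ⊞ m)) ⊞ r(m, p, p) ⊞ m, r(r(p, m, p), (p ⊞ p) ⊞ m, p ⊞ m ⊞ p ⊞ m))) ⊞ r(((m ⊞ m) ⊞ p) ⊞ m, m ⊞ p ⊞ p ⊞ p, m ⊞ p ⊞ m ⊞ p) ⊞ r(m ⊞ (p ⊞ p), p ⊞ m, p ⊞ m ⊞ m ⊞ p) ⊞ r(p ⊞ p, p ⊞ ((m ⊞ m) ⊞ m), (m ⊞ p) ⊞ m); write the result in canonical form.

Canonical form:  r(m ⊞ m ⊞ m ⊞ p, m ⊞ p ⊞ p ⊞ p, m ⊞ m ⊞ p ⊞ p) ⊞ r(m ⊞ p ⊞ p, m ⊞ p, m ⊞ m ⊞ p ⊞ p) ⊞ r(p ⊞ p, m ⊞ m ⊞ m ⊞ p, m ⊞ m ⊞ p) ⊞ r(r(m ⊞ m ⊞ p, m ⊞ p ⊞ p ⊞ r(m, p, p) ⊞ r(r(p, m, m), m, o), m ⊞ p), m ⊞ m ⊞ r(m, p, m) ⊞ r(m, p, p) ⊞ r(m, p, p), r(r(p, m, p), m ⊞ p ⊞ p, m ⊞ m ⊞ p ⊞ p))
Apply R1:  consuming r(m, p, p), r(r(p, m, m), m, o);  v := r(p, m, m), w := o, x := m ⊞ p ⊞ p, y := m, z := p
Every leftover argument binds to the variable; the entire application is replaced.
Giving:  r(m ⊞ m ⊞ m ⊞ p, m ⊞ p ⊞ p ⊞ p, m ⊞ m ⊞ p ⊞ p) ⊞ r(m ⊞ p ⊞ p, m ⊞ p, m ⊞ m ⊞ p ⊞ p) ⊞ r(p ⊞ p, m ⊞ m ⊞ m ⊞ p, m ⊞ m ⊞ p) ⊞ r(r(m ⊞ m ⊞ p, m ⊞ p, m ⊞ p), m ⊞ m ⊞ r(m, p, m) ⊞ r(m, p, p) ⊞ r(m, p, p), r(r(p, m, p), m ⊞ p ⊞ p, m ⊞ m ⊞ p ⊞ p))

Answer: r(m ⊞ m ⊞ m ⊞ p, m ⊞ p ⊞ p ⊞ p, m ⊞ m ⊞ p ⊞ p) ⊞ r(m ⊞ p ⊞ p, m ⊞ p, m ⊞ m ⊞ p ⊞ p) ⊞ r(p ⊞ p, m ⊞ m ⊞ m ⊞ p, m ⊞ m ⊞ p) ⊞ r(r(m ⊞ m ⊞ p, m ⊞ p, m ⊞ p), m ⊞ m ⊞ r(m, p, m) ⊞ r(m, p, p) ⊞ r(m, p, p), r(r(p, m, p), m ⊞ p ⊞ p, m ⊞ m ⊞ p ⊞ p))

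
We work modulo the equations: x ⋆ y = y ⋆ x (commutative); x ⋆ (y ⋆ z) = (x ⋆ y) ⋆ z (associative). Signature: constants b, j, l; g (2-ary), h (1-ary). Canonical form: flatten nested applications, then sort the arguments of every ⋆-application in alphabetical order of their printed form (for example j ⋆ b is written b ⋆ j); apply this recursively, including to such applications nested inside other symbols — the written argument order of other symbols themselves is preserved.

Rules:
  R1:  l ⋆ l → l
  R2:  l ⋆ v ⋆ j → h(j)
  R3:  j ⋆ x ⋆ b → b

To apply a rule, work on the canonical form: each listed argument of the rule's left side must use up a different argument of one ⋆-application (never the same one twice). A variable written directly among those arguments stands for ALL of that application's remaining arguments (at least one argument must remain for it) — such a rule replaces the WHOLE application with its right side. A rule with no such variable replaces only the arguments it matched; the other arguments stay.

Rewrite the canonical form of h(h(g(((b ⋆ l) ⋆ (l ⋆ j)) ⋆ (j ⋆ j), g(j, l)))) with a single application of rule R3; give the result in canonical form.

Canonical form:  h(h(g(b ⋆ j ⋆ j ⋆ j ⋆ l ⋆ l, g(j, l))))
Apply R3:  consuming b, j;  x := j ⋆ j ⋆ l ⋆ l
Every leftover argument binds to the variable; the entire application is replaced.
Result:  h(h(g(b, g(j, l))))

Answer: h(h(g(b, g(j, l))))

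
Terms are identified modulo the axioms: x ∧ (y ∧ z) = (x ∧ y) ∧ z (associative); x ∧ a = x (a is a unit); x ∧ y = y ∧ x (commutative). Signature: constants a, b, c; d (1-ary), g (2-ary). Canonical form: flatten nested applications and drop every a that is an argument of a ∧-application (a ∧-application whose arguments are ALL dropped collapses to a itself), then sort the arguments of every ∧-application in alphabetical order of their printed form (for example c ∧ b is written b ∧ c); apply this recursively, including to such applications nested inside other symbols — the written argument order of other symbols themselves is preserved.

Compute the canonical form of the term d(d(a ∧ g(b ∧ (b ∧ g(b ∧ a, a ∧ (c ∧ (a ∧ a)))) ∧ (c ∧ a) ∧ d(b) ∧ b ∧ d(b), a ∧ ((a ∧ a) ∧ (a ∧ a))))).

Answer: d(d(g(b ∧ b ∧ b ∧ c ∧ d(b) ∧ d(b) ∧ g(b, c), a)))

Derivation:
Descend into:  a ∧ g(b ∧ (b ∧ g(b ∧ a, a ∧ (c ∧ (a ∧ a)))) ∧ (c ∧ a) ∧ d(b) ∧ b ∧ d(b), a ∧ ((a ∧ a) ∧ (a ∧ a)))
Canonicalize subterm:  g(b ∧ (b ∧ g(b ∧ a, a ∧ (c ∧ (a ∧ a)))) ∧ (c ∧ a) ∧ d(b) ∧ b ∧ d(b), a ∧ ((a ∧ a) ∧ (a ∧ a)))  →  g(b ∧ b ∧ b ∧ c ∧ d(b) ∧ d(b) ∧ g(b, c), a)
Units out:  drop a
Sort:  g(b ∧ b ∧ b ∧ c ∧ d(b) ∧ d(b) ∧ g(b, c), a)
Reassemble:  d(d(g(b ∧ b ∧ b ∧ c ∧ d(b) ∧ d(b) ∧ g(b, c), a)))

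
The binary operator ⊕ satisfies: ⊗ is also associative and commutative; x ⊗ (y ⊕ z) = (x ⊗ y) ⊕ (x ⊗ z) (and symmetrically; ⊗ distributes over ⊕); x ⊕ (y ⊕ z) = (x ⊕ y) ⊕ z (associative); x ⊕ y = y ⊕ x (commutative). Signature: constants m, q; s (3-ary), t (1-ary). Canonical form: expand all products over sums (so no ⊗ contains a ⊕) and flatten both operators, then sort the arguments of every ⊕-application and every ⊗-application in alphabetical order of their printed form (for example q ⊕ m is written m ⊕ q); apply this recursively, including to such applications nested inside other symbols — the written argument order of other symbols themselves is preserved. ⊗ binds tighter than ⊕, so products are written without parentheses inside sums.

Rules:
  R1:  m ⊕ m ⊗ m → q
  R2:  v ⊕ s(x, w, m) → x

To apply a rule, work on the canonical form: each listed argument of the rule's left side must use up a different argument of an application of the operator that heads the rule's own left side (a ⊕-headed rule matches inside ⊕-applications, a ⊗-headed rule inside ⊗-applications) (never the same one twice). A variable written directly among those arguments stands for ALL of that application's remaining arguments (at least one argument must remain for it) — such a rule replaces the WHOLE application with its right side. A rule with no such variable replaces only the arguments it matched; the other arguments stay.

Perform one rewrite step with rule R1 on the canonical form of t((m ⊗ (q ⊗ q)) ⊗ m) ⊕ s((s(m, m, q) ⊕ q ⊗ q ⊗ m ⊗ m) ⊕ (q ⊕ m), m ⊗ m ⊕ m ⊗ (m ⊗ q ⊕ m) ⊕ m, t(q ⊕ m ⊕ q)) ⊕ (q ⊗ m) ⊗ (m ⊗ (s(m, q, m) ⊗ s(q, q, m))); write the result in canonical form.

Answer: m ⊗ m ⊗ q ⊗ s(m, q, m) ⊗ s(q, q, m) ⊕ s(m ⊕ m ⊗ m ⊗ q ⊗ q ⊕ q ⊕ s(m, m, q), m ⊗ m ⊕ m ⊗ m ⊗ q ⊕ q, t(m ⊕ q ⊕ q)) ⊕ t(m ⊗ m ⊗ q ⊗ q)

Derivation:
Canonical form:  m ⊗ m ⊗ q ⊗ s(m, q, m) ⊗ s(q, q, m) ⊕ s(m ⊕ m ⊗ m ⊗ q ⊗ q ⊕ q ⊕ s(m, m, q), m ⊕ m ⊗ m ⊕ m ⊗ m ⊕ m ⊗ m ⊗ q, t(m ⊕ q ⊕ q)) ⊕ t(m ⊗ m ⊗ q ⊗ q)
Apply R1:  consuming m, m ⊗ m
Giving:  m ⊗ m ⊗ q ⊗ s(m, q, m) ⊗ s(q, q, m) ⊕ s(m ⊕ m ⊗ m ⊗ q ⊗ q ⊕ q ⊕ s(m, m, q), m ⊗ m ⊕ m ⊗ m ⊗ q ⊕ q, t(m ⊕ q ⊕ q)) ⊕ t(m ⊗ m ⊗ q ⊗ q)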